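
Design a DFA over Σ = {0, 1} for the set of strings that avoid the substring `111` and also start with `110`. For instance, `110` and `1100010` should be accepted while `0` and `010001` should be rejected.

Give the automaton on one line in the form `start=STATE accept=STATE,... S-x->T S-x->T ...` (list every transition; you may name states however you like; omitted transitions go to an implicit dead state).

Run two small machines in parallel and take their product. The first has 4 states tracking partial matches of the forbidden pattern `111`; the second has 5 states tracking whether the input so far still matches the prefix `110`. A product state is a pair (one from each), accepting exactly when both do.
With 11 states:
          0    1  
>  s0     s1   s2 
   s1     s1   s3 
   s2     s1   s4 
   s3     s1   s5 
   s4     s6   s7 
   s5     s1   s7 
 * s6     s6   s8 
   s7     s7   s7 
 * s8     s6   s9 
 * s9     s6  s10 
   s10   s10  s10 
(> = start, * = accepting)

start=s0 accept=s6,s8,s9 s0-0->s1 s0-1->s2 s1-0->s1 s1-1->s3 s2-0->s1 s2-1->s4 s3-0->s1 s3-1->s5 s4-0->s6 s4-1->s7 s5-0->s1 s5-1->s7 s6-0->s6 s6-1->s8 s7-0->s7 s7-1->s7 s8-0->s6 s8-1->s9 s9-0->s6 s9-1->s10 s10-0->s10 s10-1->s10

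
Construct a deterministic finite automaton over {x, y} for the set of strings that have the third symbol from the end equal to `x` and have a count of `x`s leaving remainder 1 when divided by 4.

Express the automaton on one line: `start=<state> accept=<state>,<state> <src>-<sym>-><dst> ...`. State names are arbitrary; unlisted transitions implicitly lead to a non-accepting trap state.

Run two small machines in parallel and take their product. One (15 states) tracks the last 3 symbols read; the other (4 states) tracks the count of `x`s modulo 4. Each combined state is a pair, one component from each; accept when both components accept. Equivalent product states are then merged.
          x    y  
>  s0     s1   s0 
   s1     s2   s3 
   s2     s4   s2 
   s3     s2   s5 
   s4     s6   s7 
 * s5     s2   s8 
   s6     s9  s10 
   s7    s11   s7 
   s8     s2   s8 
 * s9     s2  s12 
   s10   s13   s0 
   s11   s14  s10 
 * s12    s2   s5 
 * s13    s2   s3 
   s14    s2  s12 
(> = start, * = accepting)

start=s0 accept=s5,s9,s12,s13 s0-x->s1 s0-y->s0 s1-x->s2 s1-y->s3 s2-x->s4 s2-y->s2 s3-x->s2 s3-y->s5 s4-x->s6 s4-y->s7 s5-x->s2 s5-y->s8 s6-x->s9 s6-y->s10 s7-x->s11 s7-y->s7 s8-x->s2 s8-y->s8 s9-x->s2 s9-y->s12 s10-x->s13 s10-y->s0 s11-x->s14 s11-y->s10 s12-x->s2 s12-y->s5 s13-x->s2 s13-y->s3 s14-x->s2 s14-y->s12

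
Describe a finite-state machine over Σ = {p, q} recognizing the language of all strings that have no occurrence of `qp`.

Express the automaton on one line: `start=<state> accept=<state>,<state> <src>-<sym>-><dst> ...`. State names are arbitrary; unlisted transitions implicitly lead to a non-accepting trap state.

This is the complement of 'contains `qp`'. Use the same substring-matching states — A through C holding how much of `qp` has just been matched — but flip the accepting set: everything except the trap C accepts.
3 states suffice.
       p  q 
>* A   A  B 
 * B   C  B 
   C   C  C 
(> = start, * = accepting)

start=A accept=A,B A-p->A A-q->B B-p->C B-q->B C-p->C C-q->C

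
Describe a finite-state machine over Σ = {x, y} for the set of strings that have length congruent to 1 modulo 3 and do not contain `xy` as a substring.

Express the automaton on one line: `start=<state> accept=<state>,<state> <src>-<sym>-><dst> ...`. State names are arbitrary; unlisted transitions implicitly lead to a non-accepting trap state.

start=q0 accept=q1,q2 q0-x->q1 q0-y->q2 q1-x->q3 q1-y->q4 q2-x->q3 q2-y->q5 q3-x->q6 q3-y->q4 q4-x->q4 q4-y->q4 q5-x->q6 q5-y->q0 q6-x->q1 q6-y->q4

Run two small machines in parallel and take their product. The first has 3 states tracking the input length modulo 3; the second has 3 states tracking partial matches of the forbidden pattern `xy`. A product state is a pair (one from each), accepting exactly when both do. After merging equivalent states the machine shrinks.
        x   y  
>  q0   q1  q2 
 * q1   q3  q4 
 * q2   q3  q5 
   q3   q6  q4 
   q4   q4  q4 
   q5   q6  q0 
   q6   q1  q4 
(> = start, * = accepting)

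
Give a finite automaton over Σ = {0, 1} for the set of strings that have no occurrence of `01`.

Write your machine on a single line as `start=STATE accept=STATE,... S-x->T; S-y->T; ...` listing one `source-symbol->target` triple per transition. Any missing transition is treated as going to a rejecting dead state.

This is the complement of 'contains `01`'. Use the same substring-matching states — s0 through s2 holding how much of `01` has just been matched — but flip the accepting set: everything except the trap s2 accepts.
With 3 states:
        0   1  
>* s0   s1  s0 
 * s1   s1  s2 
   s2   s2  s2 
(> = start, * = accepting)

start=s0; accept=s0,s1; s0-0->s1; s0-1->s0; s1-0->s1; s1-1->s2; s2-0->s2; s2-1->s2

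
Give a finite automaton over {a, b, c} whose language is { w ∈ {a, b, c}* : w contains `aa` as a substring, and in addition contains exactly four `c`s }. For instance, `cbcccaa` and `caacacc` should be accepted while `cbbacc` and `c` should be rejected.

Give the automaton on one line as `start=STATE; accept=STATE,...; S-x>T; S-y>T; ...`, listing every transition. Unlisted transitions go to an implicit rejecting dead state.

start=q0; accept=q15; q0-a>q1; q0-b>q0; q0-c>q2; q1-a>q3; q1-b>q0; q1-c>q2; q2-a>q4; q2-b>q2; q2-c>q5; q3-a>q3; q3-b>q3; q3-c>q6; q4-a>q6; q4-b>q2; q4-c>q5; q5-a>q7; q5-b>q5; q5-c>q8; q6-a>q6; q6-b>q6; q6-c>q9; q7-a>q9; q7-b>q5; q7-c>q8; q8-a>q10; q8-b>q8; q8-c>q11; q9-a>q9; q9-b>q9; q9-c>q12; q10-a>q12; q10-b>q8; q10-c>q11; q11-a>q13; q11-b>q11; q11-c>q14; q12-a>q12; q12-b>q12; q12-c>q15; q13-a>q15; q13-b>q11; q13-c>q14; q14-a>q14; q14-b>q14; q14-c>q14; q15-a>q15; q15-b>q15; q15-c>q14

Build one automaton per condition and run them in lockstep. One (3 states) tracks whether and how much of `aa` has been seen; the other (6 states) tracks the count of `c`s, saturating at 5. Each combined state is a pair, one component from each; accept when both components accept. Equivalent product states are then merged.
With 16 states:
          a    b    c  
>  q0     q1   q0   q2 
   q1     q3   q0   q2 
   q2     q4   q2   q5 
   q3     q3   q3   q6 
   q4     q6   q2   q5 
   q5     q7   q5   q8 
   q6     q6   q6   q9 
   q7     q9   q5   q8 
   q8    q10   q8  q11 
   q9     q9   q9  q12 
   q10   q12   q8  q11 
   q11   q13  q11  q14 
   q12   q12  q12  q15 
   q13   q15  q11  q14 
   q14   q14  q14  q14 
 * q15   q15  q15  q14 
(> = start, * = accepting)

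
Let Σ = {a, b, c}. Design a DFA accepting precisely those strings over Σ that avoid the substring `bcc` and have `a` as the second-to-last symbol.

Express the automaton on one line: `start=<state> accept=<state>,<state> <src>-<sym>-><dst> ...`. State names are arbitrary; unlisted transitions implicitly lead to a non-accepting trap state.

start=q0 accept=q4,q5,q6 q0-a->q1 q0-b->q2 q0-c->q3 q1-a->q4 q1-b->q5 q1-c->q6 q2-a->q7 q2-b->q8 q2-c->q9 q3-a->q10 q3-b->q11 q3-c->q12 q4-a->q4 q4-b->q5 q4-c->q6 q5-a->q7 q5-b->q8 q5-c->q9 q6-a->q10 q6-b->q11 q6-c->q12 q7-a->q4 q7-b->q5 q7-c->q6 q8-a->q7 q8-b->q8 q8-c->q9 q9-a->q10 q9-b->q11 q9-c->q13 q10-a->q4 q10-b->q5 q10-c->q6 q11-a->q7 q11-b->q8 q11-c->q9 q12-a->q10 q12-b->q11 q12-c->q12 q13-a->q14 q13-b->q15 q13-c->q13 q14-a->q16 q14-b->q17 q14-c->q18 q15-a->q19 q15-b->q20 q15-c->q21 q16-a->q16 q16-b->q17 q16-c->q18 q17-a->q19 q17-b->q20 q17-c->q21 q18-a->q14 q18-b->q15 q18-c->q13 q19-a->q16 q19-b->q17 q19-c->q18 q20-a->q19 q20-b->q20 q20-c->q21 q21-a->q14 q21-b->q15 q21-c->q13

Run two small machines in parallel and take their product. One (4 states) tracks partial matches of the forbidden pattern `bcc`; the other (13 states) tracks the last 2 symbols read. Each combined state is a pair, one component from each; accept when both components accept.
          a    b    c  
>  q0     q1   q2   q3 
   q1     q4   q5   q6 
   q2     q7   q8   q9 
   q3    q10  q11  q12 
 * q4     q4   q5   q6 
 * q5     q7   q8   q9 
 * q6    q10  q11  q12 
   q7     q4   q5   q6 
   q8     q7   q8   q9 
   q9    q10  q11  q13 
   q10    q4   q5   q6 
   q11    q7   q8   q9 
   q12   q10  q11  q12 
   q13   q14  q15  q13 
   q14   q16  q17  q18 
   q15   q19  q20  q21 
   q16   q16  q17  q18 
   q17   q19  q20  q21 
   q18   q14  q15  q13 
   q19   q16  q17  q18 
   q20   q19  q20  q21 
   q21   q14  q15  q13 
(> = start, * = accepting)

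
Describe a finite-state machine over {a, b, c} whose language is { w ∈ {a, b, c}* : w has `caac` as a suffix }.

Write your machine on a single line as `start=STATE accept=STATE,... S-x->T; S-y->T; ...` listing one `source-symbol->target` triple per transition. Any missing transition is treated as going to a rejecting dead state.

Remember how much of `caac` the current input suffix matches. State s0 means no match yet; s1 means the last symbol is `c`; s2 means the last 2 symbols are `ca`; s3 means the last 3 symbols are `caa`; s4 means the last 4 symbols are `caac`. Only s4 accepts. On a mismatch, fall back to the longest proper suffix that is still a prefix of `caac`.
        a   b   c  
>  s0   s0  s0  s1 
   s1   s2  s0  s1 
   s2   s3  s0  s1 
   s3   s0  s0  s4 
 * s4   s2  s0  s1 
(> = start, * = accepting)

start=s0; accept=s4; s0-a->s0; s0-b->s0; s0-c->s1; s1-a->s2; s1-b->s0; s1-c->s1; s2-a->s3; s2-b->s0; s2-c->s1; s3-a->s0; s3-b->s0; s3-c->s4; s4-a->s2; s4-b->s0; s4-c->s1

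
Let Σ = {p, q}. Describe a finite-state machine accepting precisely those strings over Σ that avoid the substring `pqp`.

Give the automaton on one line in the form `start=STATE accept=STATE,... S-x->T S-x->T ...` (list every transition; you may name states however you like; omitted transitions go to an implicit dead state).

start=s0 accept=s0,s1,s2 s0-p->s1 s0-q->s0 s1-p->s1 s1-q->s2 s2-p->s3 s2-q->s0 s3-p->s3 s3-q->s3

This is the complement of 'contains `pqp`'. Use the same substring-matching states — s0 through s3 holding how much of `pqp` has just been matched — but flip the accepting set: everything except the trap s3 accepts.
        p   q  
>* s0   s1  s0 
 * s1   s1  s2 
 * s2   s3  s0 
   s3   s3  s3 
(> = start, * = accepting)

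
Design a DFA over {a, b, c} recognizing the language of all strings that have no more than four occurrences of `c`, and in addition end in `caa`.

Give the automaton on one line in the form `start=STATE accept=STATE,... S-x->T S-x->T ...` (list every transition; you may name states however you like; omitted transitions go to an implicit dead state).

Handle the two conditions separately and then intersect. One (6 states) tracks the count of `c`s, saturating at 5; the other (4 states) tracks how much of the suffix `caa` has currently been matched. Each combined state is a pair, one component from each; accept when both components accept. Equivalent product states are then merged.
17 states suffice.
          a    b    c  
>  q0     q0   q0   q1 
   q1     q2   q3   q4 
   q2     q5   q3   q4 
   q3     q3   q3   q4 
   q4     q6   q7   q8 
 * q5     q3   q3   q4 
   q6     q9   q7   q8 
   q7     q7   q7   q8 
   q8    q10  q11  q12 
 * q9     q7   q7   q8 
   q10   q13  q11  q12 
   q11   q11  q11  q12 
   q12   q14  q15  q15 
 * q13   q11  q11  q12 
   q14   q16  q15  q15 
   q15   q15  q15  q15 
 * q16   q15  q15  q15 
(> = start, * = accepting)

start=q0 accept=q5,q9,q13,q16 q0-a->q0 q0-b->q0 q0-c->q1 q1-a->q2 q1-b->q3 q1-c->q4 q2-a->q5 q2-b->q3 q2-c->q4 q3-a->q3 q3-b->q3 q3-c->q4 q4-a->q6 q4-b->q7 q4-c->q8 q5-a->q3 q5-b->q3 q5-c->q4 q6-a->q9 q6-b->q7 q6-c->q8 q7-a->q7 q7-b->q7 q7-c->q8 q8-a->q10 q8-b->q11 q8-c->q12 q9-a->q7 q9-b->q7 q9-c->q8 q10-a->q13 q10-b->q11 q10-c->q12 q11-a->q11 q11-b->q11 q11-c->q12 q12-a->q14 q12-b->q15 q12-c->q15 q13-a->q11 q13-b->q11 q13-c->q12 q14-a->q16 q14-b->q15 q14-c->q15 q15-a->q15 q15-b->q15 q15-c->q15 q16-a->q15 q16-b->q15 q16-c->q15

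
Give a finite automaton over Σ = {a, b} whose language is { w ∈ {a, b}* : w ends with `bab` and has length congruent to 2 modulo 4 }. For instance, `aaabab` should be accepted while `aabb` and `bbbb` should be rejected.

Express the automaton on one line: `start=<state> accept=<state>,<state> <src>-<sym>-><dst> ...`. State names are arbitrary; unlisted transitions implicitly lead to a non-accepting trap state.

start=s0 accept=s15 s0-a->s1 s0-b->s2 s1-a->s3 s1-b->s4 s2-a->s5 s2-b->s4 s3-a->s6 s3-b->s7 s4-a->s8 s4-b->s7 s5-a->s6 s5-b->s9 s6-a->s0 s6-b->s10 s7-a->s11 s7-b->s10 s8-a->s0 s8-b->s12 s9-a->s11 s9-b->s10 s10-a->s13 s10-b->s2 s11-a->s1 s11-b->s14 s12-a->s13 s12-b->s2 s13-a->s3 s13-b->s15 s14-a->s5 s14-b->s4 s15-a->s8 s15-b->s7

Build one automaton per condition and run them in lockstep. One (4 states) tracks how much of the suffix `bab` has currently been matched; the other (4 states) tracks the input length modulo 4. Each combined state is a pair, one component from each; accept when both components accept.
A 16-state machine:
          a    b  
>  s0     s1   s2 
   s1     s3   s4 
   s2     s5   s4 
   s3     s6   s7 
   s4     s8   s7 
   s5     s6   s9 
   s6     s0  s10 
   s7    s11  s10 
   s8     s0  s12 
   s9    s11  s10 
   s10   s13   s2 
   s11    s1  s14 
   s12   s13   s2 
   s13    s3  s15 
   s14    s5   s4 
 * s15    s8   s7 
(> = start, * = accepting)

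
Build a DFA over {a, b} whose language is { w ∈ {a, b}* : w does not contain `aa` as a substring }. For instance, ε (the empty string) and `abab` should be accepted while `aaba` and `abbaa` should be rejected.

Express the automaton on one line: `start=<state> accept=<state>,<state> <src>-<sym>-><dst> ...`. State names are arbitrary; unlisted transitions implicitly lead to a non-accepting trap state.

start=S0 accept=S0,S1 S0-a->S1 S0-b->S0 S1-a->S2 S1-b->S0 S2-a->S2 S2-b->S2

Track partial matches of the forbidden pattern `aa`. State S2 is a dead state reached once `aa` has occurred; every other state accepts. S0 means no part of `aa` is currently matched.
With 3 states:
        a   b  
>* S0   S1  S0 
 * S1   S2  S0 
   S2   S2  S2 
(> = start, * = accepting)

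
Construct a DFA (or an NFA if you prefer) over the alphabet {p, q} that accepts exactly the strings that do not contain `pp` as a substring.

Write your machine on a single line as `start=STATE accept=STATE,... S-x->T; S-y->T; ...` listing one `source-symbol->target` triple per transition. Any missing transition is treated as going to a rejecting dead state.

Track partial matches of the forbidden pattern `pp`. State S2 is a dead state reached once `pp` has occurred; every other state accepts. S0 means no part of `pp` is currently matched.
3 states suffice.
        p   q  
>* S0   S1  S0 
 * S1   S2  S0 
   S2   S2  S2 
(> = start, * = accepting)

start=S0; accept=S0,S1; S0-p->S1; S0-q->S0; S1-p->S2; S1-q->S0; S2-p->S2; S2-q->S2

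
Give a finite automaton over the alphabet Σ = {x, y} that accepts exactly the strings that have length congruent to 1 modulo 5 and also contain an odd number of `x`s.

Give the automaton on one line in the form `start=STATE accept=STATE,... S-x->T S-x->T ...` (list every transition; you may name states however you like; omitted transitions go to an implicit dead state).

Build one automaton per condition and run them in lockstep. The first has 5 states tracking the input length modulo 5; the second has 2 states tracking the count of `x`s modulo 2. A product state is a pair (one from each), accepting exactly when both do.
A 10-state machine:
        x   y  
>  s0   s1  s2 
 * s1   s3  s4 
   s2   s4  s3 
   s3   s5  s6 
   s4   s6  s5 
   s5   s7  s8 
   s6   s8  s7 
   s7   s9  s0 
   s8   s0  s9 
   s9   s2  s1 
(> = start, * = accepting)

start=s0 accept=s1 s0-x->s1 s0-y->s2 s1-x->s3 s1-y->s4 s2-x->s4 s2-y->s3 s3-x->s5 s3-y->s6 s4-x->s6 s4-y->s5 s5-x->s7 s5-y->s8 s6-x->s8 s6-y->s7 s7-x->s9 s7-y->s0 s8-x->s0 s8-y->s9 s9-x->s2 s9-y->s1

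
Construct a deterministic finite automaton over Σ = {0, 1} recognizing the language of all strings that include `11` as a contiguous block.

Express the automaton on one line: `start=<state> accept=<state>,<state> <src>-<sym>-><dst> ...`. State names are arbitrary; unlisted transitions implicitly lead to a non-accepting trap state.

start=q0 accept=q2 q0-0->q0 q0-1->q1 q1-0->q0 q1-1->q2 q2-0->q2 q2-1->q2

Track how much of `11` has been matched so far: state q0 is no progress, q2 is the absorbing accept state reached once `11` has occurred. Intermediate states record partial matches; on a mismatch, fall back to the longest reusable overlap.
With 3 states:
        0   1  
>  q0   q0  q1 
   q1   q0  q2 
 * q2   q2  q2 
(> = start, * = accepting)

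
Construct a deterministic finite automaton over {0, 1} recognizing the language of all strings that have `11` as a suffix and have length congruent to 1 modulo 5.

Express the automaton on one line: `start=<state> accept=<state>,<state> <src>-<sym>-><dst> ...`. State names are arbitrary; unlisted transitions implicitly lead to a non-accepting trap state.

start=s0 accept=s6 s0-0->s1 s0-1->s1 s1-0->s2 s1-1->s2 s2-0->s3 s2-1->s3 s3-0->s4 s3-1->s4 s4-0->s0 s4-1->s5 s5-0->s1 s5-1->s6 s6-0->s2 s6-1->s2

Handle the two conditions separately and then intersect. One (3 states) tracks how much of the suffix `11` has currently been matched; the other (5 states) tracks the input length modulo 5. Each combined state is a pair, one component from each; accept when both components accept. Minimizing collapses redundant product states.
A 7-state machine:
        0   1  
>  s0   s1  s1 
   s1   s2  s2 
   s2   s3  s3 
   s3   s4  s4 
   s4   s0  s5 
   s5   s1  s6 
 * s6   s2  s2 
(> = start, * = accepting)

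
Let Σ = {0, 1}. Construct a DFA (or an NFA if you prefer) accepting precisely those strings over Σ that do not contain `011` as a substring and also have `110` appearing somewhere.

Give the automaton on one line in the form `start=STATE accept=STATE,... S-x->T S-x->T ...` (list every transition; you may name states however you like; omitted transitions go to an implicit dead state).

start=q0 accept=q4,q5 q0-0->q1 q0-1->q2 q1-0->q1 q1-1->q1 q2-0->q1 q2-1->q3 q3-0->q4 q3-1->q3 q4-0->q4 q4-1->q5 q5-0->q4 q5-1->q1

Run two small machines in parallel and take their product. The first has 4 states tracking partial matches of the forbidden pattern `011`; the second has 4 states tracking whether and how much of `110` has been seen. A product state is a pair (one from each), accepting exactly when both do. Equivalent product states are then merged.
        0   1  
>  q0   q1  q2 
   q1   q1  q1 
   q2   q1  q3 
   q3   q4  q3 
 * q4   q4  q5 
 * q5   q4  q1 
(> = start, * = accepting)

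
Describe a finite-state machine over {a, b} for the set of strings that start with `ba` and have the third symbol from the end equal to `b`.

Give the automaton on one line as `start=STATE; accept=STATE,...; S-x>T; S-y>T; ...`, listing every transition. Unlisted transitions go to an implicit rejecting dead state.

start=q0; accept=q11,q12,q21,q22; q0-a>q1; q0-b>q2; q1-a>q3; q1-b>q4; q2-a>q5; q2-b>q6; q3-a>q7; q3-b>q8; q4-a>q9; q4-b>q10; q5-a>q11; q5-b>q12; q6-a>q13; q6-b>q14; q7-a>q7; q7-b>q8; q8-a>q9; q8-b>q10; q9-a>q15; q9-b>q16; q10-a>q13; q10-b>q14; q11-a>q17; q11-b>q18; q12-a>q19; q12-b>q20; q13-a>q15; q13-b>q16; q14-a>q13; q14-b>q14; q15-a>q7; q15-b>q8; q16-a>q9; q16-b>q10; q17-a>q17; q17-b>q18; q18-a>q19; q18-b>q20; q19-a>q11; q19-b>q12; q20-a>q21; q20-b>q22; q21-a>q11; q21-b>q12; q22-a>q21; q22-b>q22

Build one automaton per condition and run them in lockstep. The first has 4 states tracking whether the input so far still matches the prefix `ba`; the second has 15 states tracking the last 3 symbols read. A product state is a pair (one from each), accepting exactly when both do.
          a    b  
>  q0     q1   q2 
   q1     q3   q4 
   q2     q5   q6 
   q3     q7   q8 
   q4     q9  q10 
   q5    q11  q12 
   q6    q13  q14 
   q7     q7   q8 
   q8     q9  q10 
   q9    q15  q16 
   q10   q13  q14 
 * q11   q17  q18 
 * q12   q19  q20 
   q13   q15  q16 
   q14   q13  q14 
   q15    q7   q8 
   q16    q9  q10 
   q17   q17  q18 
   q18   q19  q20 
   q19   q11  q12 
   q20   q21  q22 
 * q21   q11  q12 
 * q22   q21  q22 
(> = start, * = accepting)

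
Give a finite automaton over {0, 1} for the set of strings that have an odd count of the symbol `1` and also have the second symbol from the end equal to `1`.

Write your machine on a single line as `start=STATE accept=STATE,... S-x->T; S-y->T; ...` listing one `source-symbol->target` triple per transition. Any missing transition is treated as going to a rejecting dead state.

Build one automaton per condition and run them in lockstep. One (2 states) tracks the count of `1`s modulo 2; the other (7 states) tracks the last 2 symbols read. Each combined state is a pair, one component from each; accept when both components accept. After merging equivalent states the machine shrinks.
6 states suffice.
        0   1  
>  q0   q0  q1 
   q1   q2  q3 
 * q2   q4  q3 
   q3   q0  q5 
   q4   q4  q3 
 * q5   q2  q3 
(> = start, * = accepting)

start=q0; accept=q2,q5; q0-0->q0; q0-1->q1; q1-0->q2; q1-1->q3; q2-0->q4; q2-1->q3; q3-0->q0; q3-1->q5; q4-0->q4; q4-1->q3; q5-0->q2; q5-1->q3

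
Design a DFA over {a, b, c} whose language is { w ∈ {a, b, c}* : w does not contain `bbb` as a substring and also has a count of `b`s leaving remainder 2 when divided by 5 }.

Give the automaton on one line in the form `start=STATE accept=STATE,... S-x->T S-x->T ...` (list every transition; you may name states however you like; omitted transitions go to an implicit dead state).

start=s0 accept=s3,s4,s5 s0-a->s0 s0-b->s1 s0-c->s0 s1-a->s2 s1-b->s3 s1-c->s2 s2-a->s2 s2-b->s4 s2-c->s2 s3-a->s5 s3-b->s6 s3-c->s5 s4-a->s5 s4-b->s7 s4-c->s5 s5-a->s5 s5-b->s8 s5-c->s5 s6-a->s6 s6-b->s6 s6-c->s6 s7-a->s9 s7-b->s6 s7-c->s9 s8-a->s9 s8-b->s10 s8-c->s9 s9-a->s9 s9-b->s11 s9-c->s9 s10-a->s12 s10-b->s6 s10-c->s12 s11-a->s12 s11-b->s13 s11-c->s12 s12-a->s12 s12-b->s14 s12-c->s12 s13-a->s0 s13-b->s6 s13-c->s0 s14-a->s0 s14-b->s15 s14-c->s0 s15-a->s2 s15-b->s6 s15-c->s2

Build one automaton per condition and run them in lockstep. The first has 4 states tracking partial matches of the forbidden pattern `bbb`; the second has 5 states tracking the count of `b`s modulo 5. A product state is a pair (one from each), accepting exactly when both do. Minimizing collapses redundant product states.
          a    b    c  
>  s0     s0   s1   s0 
   s1     s2   s3   s2 
   s2     s2   s4   s2 
 * s3     s5   s6   s5 
 * s4     s5   s7   s5 
 * s5     s5   s8   s5 
   s6     s6   s6   s6 
   s7     s9   s6   s9 
   s8     s9  s10   s9 
   s9     s9  s11   s9 
   s10   s12   s6  s12 
   s11   s12  s13  s12 
   s12   s12  s14  s12 
   s13    s0   s6   s0 
   s14    s0  s15   s0 
   s15    s2   s6   s2 
(> = start, * = accepting)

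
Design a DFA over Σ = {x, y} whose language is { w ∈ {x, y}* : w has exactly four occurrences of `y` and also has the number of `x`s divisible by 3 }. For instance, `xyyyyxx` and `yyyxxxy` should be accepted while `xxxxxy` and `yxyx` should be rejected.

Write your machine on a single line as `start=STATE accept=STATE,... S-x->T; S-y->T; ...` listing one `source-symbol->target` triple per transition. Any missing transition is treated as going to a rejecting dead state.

start=q0; accept=q11; q0-x->q1; q0-y->q2; q1-x->q3; q1-y->q4; q2-x->q4; q2-y->q5; q3-x->q0; q3-y->q6; q4-x->q6; q4-y->q7; q5-x->q7; q5-y->q8; q6-x->q2; q6-y->q9; q7-x->q9; q7-y->q10; q8-x->q10; q8-y->q11; q9-x->q5; q9-y->q12; q10-x->q12; q10-y->q13; q11-x->q13; q11-y->q14; q12-x->q8; q12-y->q15; q13-x->q15; q13-y->q14; q14-x->q14; q14-y->q14; q15-x->q11; q15-y->q14

Run two small machines in parallel and take their product. One (6 states) tracks the count of `y`s, saturating at 5; the other (3 states) tracks the count of `x`s modulo 3. Each combined state is a pair, one component from each; accept when both components accept. Equivalent product states are then merged.
A 16-state machine:
          x    y  
>  q0     q1   q2 
   q1     q3   q4 
   q2     q4   q5 
   q3     q0   q6 
   q4     q6   q7 
   q5     q7   q8 
   q6     q2   q9 
   q7     q9  q10 
   q8    q10  q11 
   q9     q5  q12 
   q10   q12  q13 
 * q11   q13  q14 
   q12    q8  q15 
   q13   q15  q14 
   q14   q14  q14 
   q15   q11  q14 
(> = start, * = accepting)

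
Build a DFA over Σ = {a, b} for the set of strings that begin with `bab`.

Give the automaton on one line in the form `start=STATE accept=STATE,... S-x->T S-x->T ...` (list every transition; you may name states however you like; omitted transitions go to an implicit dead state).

Check the first 3 symbols one by one: q0 through q2 record how many have matched `bab` so far; any wrong symbol goes to the dead state q4. After all 3 match we enter the accepting sink q3.
        a   b  
>  q0   q4  q1 
   q1   q2  q4 
   q2   q4  q3 
 * q3   q3  q3 
   q4   q4  q4 
(> = start, * = accepting)

start=q0 accept=q3 q0-a->q4 q0-b->q1 q1-a->q2 q1-b->q4 q2-a->q4 q2-b->q3 q3-a->q3 q3-b->q3 q4-a->q4 q4-b->q4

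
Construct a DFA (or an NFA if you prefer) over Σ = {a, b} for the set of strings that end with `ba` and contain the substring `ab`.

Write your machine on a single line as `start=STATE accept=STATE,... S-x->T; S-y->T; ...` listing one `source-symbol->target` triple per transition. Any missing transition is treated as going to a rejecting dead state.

Handle the two conditions separately and then intersect. One (3 states) tracks how much of the suffix `ba` has currently been matched; the other (3 states) tracks whether and how much of `ab` has been seen. Each combined state is a pair, one component from each; accept when both components accept. Minimizing collapses redundant product states.
With 4 states:
        a   b  
>  q0   q1  q0 
   q1   q1  q2 
   q2   q3  q2 
 * q3   q1  q2 
(> = start, * = accepting)

start=q0; accept=q3; q0-a->q1; q0-b->q0; q1-a->q1; q1-b->q2; q2-a->q3; q2-b->q2; q3-a->q1; q3-b->q2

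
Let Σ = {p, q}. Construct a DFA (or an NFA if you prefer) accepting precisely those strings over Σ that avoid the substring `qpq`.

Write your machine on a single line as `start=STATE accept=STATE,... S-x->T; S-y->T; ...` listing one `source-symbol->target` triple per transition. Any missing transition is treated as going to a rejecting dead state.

This is the complement of 'contains `qpq`'. Use the same substring-matching states — S0 through S3 holding how much of `qpq` has just been matched — but flip the accepting set: everything except the trap S3 accepts.
With 4 states:
        p   q  
>* S0   S0  S1 
 * S1   S2  S1 
 * S2   S0  S3 
   S3   S3  S3 
(> = start, * = accepting)

start=S0; accept=S0,S1,S2; S0-p->S0; S0-q->S1; S1-p->S2; S1-q->S1; S2-p->S0; S2-q->S3; S3-p->S3; S3-q->S3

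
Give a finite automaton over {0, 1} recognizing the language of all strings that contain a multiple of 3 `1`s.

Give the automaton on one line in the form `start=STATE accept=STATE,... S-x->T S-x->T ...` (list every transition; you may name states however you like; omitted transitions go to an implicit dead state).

Keep the running count of `1`s modulo 3: each `1` advances along the cycle A → B → C → A while other symbols loop. Accept at A.
With 3 states:
       0  1 
>* A   A  B 
   B   B  C 
   C   C  A 
(> = start, * = accepting)

start=A accept=A A-0->A A-1->B B-0->B B-1->C C-0->C C-1->A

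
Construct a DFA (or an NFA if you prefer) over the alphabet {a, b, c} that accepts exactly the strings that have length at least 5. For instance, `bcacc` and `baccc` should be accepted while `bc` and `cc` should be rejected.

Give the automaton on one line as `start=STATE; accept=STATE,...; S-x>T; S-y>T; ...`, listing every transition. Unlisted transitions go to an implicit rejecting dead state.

Count input length up to 6: every symbol moves from s0 toward s6, which means 'more than 5' and absorbs. Accept from {s5, s6}.
With 7 states:
        a   b   c  
>  s0   s1  s1  s1 
   s1   s2  s2  s2 
   s2   s3  s3  s3 
   s3   s4  s4  s4 
   s4   s5  s5  s5 
 * s5   s6  s6  s6 
 * s6   s6  s6  s6 
(> = start, * = accepting)

start=s0; accept=s5,s6; s0-a>s1; s0-b>s1; s0-c>s1; s1-a>s2; s1-b>s2; s1-c>s2; s2-a>s3; s2-b>s3; s2-c>s3; s3-a>s4; s3-b>s4; s3-c>s4; s4-a>s5; s4-b>s5; s4-c>s5; s5-a>s6; s5-b>s6; s5-c>s6; s6-a>s6; s6-b>s6; s6-c>s6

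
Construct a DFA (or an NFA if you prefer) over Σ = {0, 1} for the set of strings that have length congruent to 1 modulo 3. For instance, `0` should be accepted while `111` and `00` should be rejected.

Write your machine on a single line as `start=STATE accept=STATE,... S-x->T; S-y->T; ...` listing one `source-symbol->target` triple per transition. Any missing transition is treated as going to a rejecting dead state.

start=q0; accept=q1; q0-0->q1; q0-1->q1; q1-0->q2; q1-1->q2; q2-0->q0; q2-1->q0

Only the length mod 3 matters, so use a 3-cycle: from any state, every input symbol moves to the next state, wrapping q2 back to q0. Mark q1 accepting.
3 states suffice.
        0   1  
>  q0   q1  q1 
 * q1   q2  q2 
   q2   q0  q0 
(> = start, * = accepting)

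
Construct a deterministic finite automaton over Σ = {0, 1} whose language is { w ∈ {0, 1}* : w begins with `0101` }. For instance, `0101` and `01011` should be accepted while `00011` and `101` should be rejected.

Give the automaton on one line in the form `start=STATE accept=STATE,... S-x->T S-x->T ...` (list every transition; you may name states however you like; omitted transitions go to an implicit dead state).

Walk along `0101` while the input agrees: from s0 take `0` to s1, and so on. Any deviation drops to the rejecting sink s5. Once s4 is reached the prefix is confirmed and every continuation is accepted.
        0   1  
>  s0   s1  s5 
   s1   s5  s2 
   s2   s3  s5 
   s3   s5  s4 
 * s4   s4  s4 
   s5   s5  s5 
(> = start, * = accepting)

start=s0 accept=s4 s0-0->s1 s0-1->s5 s1-0->s5 s1-1->s2 s2-0->s3 s2-1->s5 s3-0->s5 s3-1->s4 s4-0->s4 s4-1->s4 s5-0->s5 s5-1->s5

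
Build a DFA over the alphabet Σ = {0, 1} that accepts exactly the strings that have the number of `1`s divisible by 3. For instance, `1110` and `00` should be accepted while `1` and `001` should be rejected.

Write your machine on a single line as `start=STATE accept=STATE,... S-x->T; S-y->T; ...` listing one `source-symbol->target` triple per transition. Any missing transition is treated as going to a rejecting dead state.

start=q0; accept=q0; q0-0->q0; q0-1->q1; q1-0->q1; q1-1->q2; q2-0->q2; q2-1->q0

The only thing that matters is how many `1`s have appeared, reduced mod 3. Use one state per residue: q0 for 0, …, q2 for 2. Reading `1` moves to the next residue; anything else stays put. q0 is accepting.
        0   1  
>* q0   q0  q1 
   q1   q1  q2 
   q2   q2  q0 
(> = start, * = accepting)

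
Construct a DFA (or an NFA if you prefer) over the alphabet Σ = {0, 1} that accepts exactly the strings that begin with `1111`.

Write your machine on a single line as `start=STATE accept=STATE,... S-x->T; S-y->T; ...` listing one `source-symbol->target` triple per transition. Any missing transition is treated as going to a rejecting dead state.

start=s0; accept=s4; s0-0->s5; s0-1->s1; s1-0->s5; s1-1->s2; s2-0->s5; s2-1->s3; s3-0->s5; s3-1->s4; s4-0->s4; s4-1->s4; s5-0->s5; s5-1->s5

Check the first 4 symbols one by one: s0 through s3 record how many have matched `1111` so far; any wrong symbol goes to the dead state s5. After all 4 match we enter the accepting sink s4.
        0   1  
>  s0   s5  s1 
   s1   s5  s2 
   s2   s5  s3 
   s3   s5  s4 
 * s4   s4  s4 
   s5   s5  s5 
(> = start, * = accepting)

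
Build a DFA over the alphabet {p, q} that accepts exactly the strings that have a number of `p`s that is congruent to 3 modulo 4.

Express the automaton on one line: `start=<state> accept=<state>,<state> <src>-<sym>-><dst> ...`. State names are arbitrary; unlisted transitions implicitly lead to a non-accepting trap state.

Keep the running count of `p`s modulo 4: each `p` advances along the cycle A → B → C → D → A while other symbols loop. Accept at D.
4 states suffice.
       p  q 
>  A   B  A 
   B   C  B 
   C   D  C 
 * D   A  D 
(> = start, * = accepting)

start=A accept=D A-p->B A-q->A B-p->C B-q->B C-p->D C-q->C D-p->A D-q->D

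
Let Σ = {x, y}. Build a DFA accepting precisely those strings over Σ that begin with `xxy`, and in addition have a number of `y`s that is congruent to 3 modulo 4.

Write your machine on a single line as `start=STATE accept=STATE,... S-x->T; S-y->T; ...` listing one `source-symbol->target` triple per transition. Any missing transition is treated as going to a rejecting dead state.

Build one automaton per condition and run them in lockstep. The first has 5 states tracking whether the input so far still matches the prefix `xxy`; the second has 4 states tracking the count of `y`s modulo 4. A product state is a pair (one from each), accepting exactly when both do.
With 11 states:
          x    y  
>  q0     q1   q2 
   q1     q3   q2 
   q2     q2   q4 
   q3     q5   q6 
   q4     q4   q7 
   q5     q5   q2 
   q6     q6   q8 
   q7     q7   q5 
   q8     q8   q9 
 * q9     q9  q10 
   q10   q10   q6 
(> = start, * = accepting)

start=q0; accept=q9; q0-x->q1; q0-y->q2; q1-x->q3; q1-y->q2; q2-x->q2; q2-y->q4; q3-x->q5; q3-y->q6; q4-x->q4; q4-y->q7; q5-x->q5; q5-y->q2; q6-x->q6; q6-y->q8; q7-x->q7; q7-y->q5; q8-x->q8; q8-y->q9; q9-x->q9; q9-y->q10; q10-x->q10; q10-y->q6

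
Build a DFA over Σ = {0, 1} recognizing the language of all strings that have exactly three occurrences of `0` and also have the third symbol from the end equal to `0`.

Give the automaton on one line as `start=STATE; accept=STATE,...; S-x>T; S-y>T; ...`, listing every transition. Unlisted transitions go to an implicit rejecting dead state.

start=q0; accept=q4,q8,q9,q12; q0-0>q1; q0-1>q0; q1-0>q2; q1-1>q3; q2-0>q4; q2-1>q5; q3-0>q6; q3-1>q3; q4-0>q7; q4-1>q8; q5-0>q9; q5-1>q10; q6-0>q11; q6-1>q5; q7-0>q7; q7-1>q7; q8-0>q7; q8-1>q12; q9-0>q7; q9-1>q13; q10-0>q14; q10-1>q10; q11-0>q7; q11-1>q8; q12-0>q7; q12-1>q7; q13-0>q7; q13-1>q12; q14-0>q7; q14-1>q13

Build one automaton per condition and run them in lockstep. The first has 5 states tracking the count of `0`s, saturating at 4; the second has 15 states tracking the last 3 symbols read. A product state is a pair (one from each), accepting exactly when both do. Minimizing collapses redundant product states.
A 15-state machine:
          0    1  
>  q0     q1   q0 
   q1     q2   q3 
   q2     q4   q5 
   q3     q6   q3 
 * q4     q7   q8 
   q5     q9  q10 
   q6    q11   q5 
   q7     q7   q7 
 * q8     q7  q12 
 * q9     q7  q13 
   q10   q14  q10 
   q11    q7   q8 
 * q12    q7   q7 
   q13    q7  q12 
   q14    q7  q13 
(> = start, * = accepting)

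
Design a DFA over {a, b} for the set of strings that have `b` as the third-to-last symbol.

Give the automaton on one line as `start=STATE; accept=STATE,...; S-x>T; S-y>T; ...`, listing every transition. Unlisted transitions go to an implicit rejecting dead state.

start=q0; accept=q11,q12,q13,q14; q0-a>q1; q0-b>q2; q1-a>q3; q1-b>q4; q2-a>q5; q2-b>q6; q3-a>q7; q3-b>q8; q4-a>q9; q4-b>q10; q5-a>q11; q5-b>q12; q6-a>q13; q6-b>q14; q7-a>q7; q7-b>q8; q8-a>q9; q8-b>q10; q9-a>q11; q9-b>q12; q10-a>q13; q10-b>q14; q11-a>q7; q11-b>q8; q12-a>q9; q12-b>q10; q13-a>q11; q13-b>q12; q14-a>q13; q14-b>q14

A DFA must remember the last 3 symbols (since which symbol is third-to-last isn't known until the input ends). Use one state per possible window of the last ≤3 symbols; accept from those whose window starts with `b`.
A 15-state machine:
          a    b  
>  q0     q1   q2 
   q1     q3   q4 
   q2     q5   q6 
   q3     q7   q8 
   q4     q9  q10 
   q5    q11  q12 
   q6    q13  q14 
   q7     q7   q8 
   q8     q9  q10 
   q9    q11  q12 
   q10   q13  q14 
 * q11    q7   q8 
 * q12    q9  q10 
 * q13   q11  q12 
 * q14   q13  q14 
(> = start, * = accepting)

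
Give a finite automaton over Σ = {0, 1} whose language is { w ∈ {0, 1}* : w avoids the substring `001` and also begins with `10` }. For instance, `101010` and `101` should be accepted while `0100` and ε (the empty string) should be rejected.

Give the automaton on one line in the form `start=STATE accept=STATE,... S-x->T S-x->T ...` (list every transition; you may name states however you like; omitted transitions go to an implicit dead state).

start=s0 accept=s3,s4,s5 s0-0->s1 s0-1->s2 s1-0->s1 s1-1->s1 s2-0->s3 s2-1->s1 s3-0->s4 s3-1->s5 s4-0->s4 s4-1->s1 s5-0->s3 s5-1->s5

Run two small machines in parallel and take their product. One (4 states) tracks partial matches of the forbidden pattern `001`; the other (4 states) tracks whether the input so far still matches the prefix `10`. Each combined state is a pair, one component from each; accept when both components accept. Minimizing collapses redundant product states.
With 6 states:
        0   1  
>  s0   s1  s2 
   s1   s1  s1 
   s2   s3  s1 
 * s3   s4  s5 
 * s4   s4  s1 
 * s5   s3  s5 
(> = start, * = accepting)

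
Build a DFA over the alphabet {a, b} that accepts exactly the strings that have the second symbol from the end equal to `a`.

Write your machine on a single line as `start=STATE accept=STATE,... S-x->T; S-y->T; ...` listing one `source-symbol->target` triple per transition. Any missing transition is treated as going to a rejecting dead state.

start=q0; accept=q3,q4; q0-a->q1; q0-b->q2; q1-a->q3; q1-b->q4; q2-a->q5; q2-b->q6; q3-a->q3; q3-b->q4; q4-a->q5; q4-b->q6; q5-a->q3; q5-b->q4; q6-a->q5; q6-b->q6

Because acceptance depends on a position counted from the end, the machine has to buffer the most recent 2 symbols. Make each state the string of the last up-to-2 symbols read; on input `x` shift the window left and append `x`. Accept when the buffered window has length 2 and begins with `a`.
7 states suffice.
        a   b  
>  q0   q1  q2 
   q1   q3  q4 
   q2   q5  q6 
 * q3   q3  q4 
 * q4   q5  q6 
   q5   q3  q4 
   q6   q5  q6 
(> = start, * = accepting)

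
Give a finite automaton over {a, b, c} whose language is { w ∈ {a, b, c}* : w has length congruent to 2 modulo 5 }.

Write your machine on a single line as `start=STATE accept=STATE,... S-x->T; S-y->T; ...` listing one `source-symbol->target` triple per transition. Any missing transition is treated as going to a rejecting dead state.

Count input length modulo 5: every symbol advances one step around the cycle S0 → S1 → S2 → S3 → S4 → S0. Accept at S2.
5 states suffice.
        a   b   c  
>  S0   S1  S1  S1 
   S1   S2  S2  S2 
 * S2   S3  S3  S3 
   S3   S4  S4  S4 
   S4   S0  S0  S0 
(> = start, * = accepting)

start=S0; accept=S2; S0-a->S1; S0-b->S1; S0-c->S1; S1-a->S2; S1-b->S2; S1-c->S2; S2-a->S3; S2-b->S3; S2-c->S3; S3-a->S4; S3-b->S4; S3-c->S4; S4-a->S0; S4-b->S0; S4-c->S0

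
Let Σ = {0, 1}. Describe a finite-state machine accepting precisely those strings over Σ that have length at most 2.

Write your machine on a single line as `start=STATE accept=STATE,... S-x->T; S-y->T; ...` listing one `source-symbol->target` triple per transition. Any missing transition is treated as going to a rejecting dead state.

We only need to distinguish lengths 0, 1, …, 2, and '>2'. Chain q0 → q1 → q2 → q3 on every symbol, with q3 looping. Accepting states: {q0, q1, q2}.
        0   1  
>* q0   q1  q1 
 * q1   q2  q2 
 * q2   q3  q3 
   q3   q3  q3 
(> = start, * = accepting)

start=q0; accept=q0,q1,q2; q0-0->q1; q0-1->q1; q1-0->q2; q1-1->q2; q2-0->q3; q2-1->q3; q3-0->q3; q3-1->q3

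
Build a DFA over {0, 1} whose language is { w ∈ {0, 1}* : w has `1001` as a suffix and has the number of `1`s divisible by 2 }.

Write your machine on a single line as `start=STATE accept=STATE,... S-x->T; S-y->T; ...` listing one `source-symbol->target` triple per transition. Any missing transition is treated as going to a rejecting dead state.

start=S0; accept=S7; S0-0->S0; S0-1->S1; S1-0->S2; S1-1->S3; S2-0->S4; S2-1->S3; S3-0->S5; S3-1->S1; S4-0->S6; S4-1->S7; S5-0->S8; S5-1->S1; S6-0->S6; S6-1->S3; S7-0->S5; S7-1->S1; S8-0->S0; S8-1->S9; S9-0->S2; S9-1->S3

Handle the two conditions separately and then intersect. One (5 states) tracks how much of the suffix `1001` has currently been matched; the other (2 states) tracks the count of `1`s modulo 2. Each combined state is a pair, one component from each; accept when both components accept.
With 10 states:
        0   1  
>  S0   S0  S1 
   S1   S2  S3 
   S2   S4  S3 
   S3   S5  S1 
   S4   S6  S7 
   S5   S8  S1 
   S6   S6  S3 
 * S7   S5  S1 
   S8   S0  S9 
   S9   S2  S3 
(> = start, * = accepting)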